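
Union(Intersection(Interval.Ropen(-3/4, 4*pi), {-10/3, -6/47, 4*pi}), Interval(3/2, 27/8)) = Union({-6/47}, Interval(3/2, 27/8))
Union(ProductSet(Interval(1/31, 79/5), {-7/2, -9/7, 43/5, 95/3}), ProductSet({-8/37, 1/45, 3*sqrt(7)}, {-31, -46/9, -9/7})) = Union(ProductSet({-8/37, 1/45, 3*sqrt(7)}, {-31, -46/9, -9/7}), ProductSet(Interval(1/31, 79/5), {-7/2, -9/7, 43/5, 95/3}))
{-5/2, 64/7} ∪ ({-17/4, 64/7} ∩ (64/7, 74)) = {-5/2, 64/7}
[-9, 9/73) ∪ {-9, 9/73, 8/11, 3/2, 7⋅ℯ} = [-9, 9/73] ∪ {8/11, 3/2, 7⋅ℯ}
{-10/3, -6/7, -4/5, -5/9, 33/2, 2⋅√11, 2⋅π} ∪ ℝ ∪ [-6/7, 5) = (-∞, ∞)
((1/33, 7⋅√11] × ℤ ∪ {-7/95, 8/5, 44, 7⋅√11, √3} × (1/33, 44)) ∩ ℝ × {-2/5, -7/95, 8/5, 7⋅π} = {-7/95, 8/5, 44, 7⋅√11, √3} × {8/5, 7⋅π}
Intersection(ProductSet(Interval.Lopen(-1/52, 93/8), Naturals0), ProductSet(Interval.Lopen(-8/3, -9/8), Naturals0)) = EmptySet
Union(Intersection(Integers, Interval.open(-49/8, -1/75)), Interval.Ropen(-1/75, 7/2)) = Union(Interval.Ropen(-1/75, 7/2), Range(-6, 0, 1))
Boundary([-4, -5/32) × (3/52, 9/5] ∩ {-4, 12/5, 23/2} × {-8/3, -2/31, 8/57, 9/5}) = {-4} × {8/57, 9/5}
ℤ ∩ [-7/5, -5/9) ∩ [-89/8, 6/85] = {-1}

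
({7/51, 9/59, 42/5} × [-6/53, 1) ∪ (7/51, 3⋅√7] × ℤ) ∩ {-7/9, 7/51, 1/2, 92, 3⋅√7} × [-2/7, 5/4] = ({7/51} × [-6/53, 1)) ∪ ({1/2, 3⋅√7} × {0, 1})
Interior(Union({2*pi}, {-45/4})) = EmptySet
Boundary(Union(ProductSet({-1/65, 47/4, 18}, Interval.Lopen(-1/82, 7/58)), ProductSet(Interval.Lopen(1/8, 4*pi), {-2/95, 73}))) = Union(ProductSet({-1/65, 47/4, 18}, Interval(-1/82, 7/58)), ProductSet(Interval(1/8, 4*pi), {-2/95, 73}))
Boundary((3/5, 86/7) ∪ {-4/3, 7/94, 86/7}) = {-4/3, 7/94, 3/5, 86/7}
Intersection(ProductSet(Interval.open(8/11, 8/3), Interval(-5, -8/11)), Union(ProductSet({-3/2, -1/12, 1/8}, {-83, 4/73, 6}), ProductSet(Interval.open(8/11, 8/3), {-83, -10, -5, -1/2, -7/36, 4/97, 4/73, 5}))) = ProductSet(Interval.open(8/11, 8/3), {-5})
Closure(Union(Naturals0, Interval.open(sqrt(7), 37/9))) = Union(Complement(Naturals0, Interval.open(sqrt(7), 37/9)), Interval(sqrt(7), 37/9), Naturals0)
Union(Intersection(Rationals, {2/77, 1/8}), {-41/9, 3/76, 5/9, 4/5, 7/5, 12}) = {-41/9, 2/77, 3/76, 1/8, 5/9, 4/5, 7/5, 12}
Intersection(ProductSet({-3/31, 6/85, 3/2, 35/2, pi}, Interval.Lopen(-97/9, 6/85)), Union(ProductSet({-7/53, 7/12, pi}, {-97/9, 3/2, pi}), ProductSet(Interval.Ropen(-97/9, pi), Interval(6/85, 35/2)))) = ProductSet({-3/31, 6/85, 3/2}, {6/85})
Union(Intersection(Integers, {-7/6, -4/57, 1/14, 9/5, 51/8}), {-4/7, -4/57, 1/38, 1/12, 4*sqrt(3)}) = {-4/7, -4/57, 1/38, 1/12, 4*sqrt(3)}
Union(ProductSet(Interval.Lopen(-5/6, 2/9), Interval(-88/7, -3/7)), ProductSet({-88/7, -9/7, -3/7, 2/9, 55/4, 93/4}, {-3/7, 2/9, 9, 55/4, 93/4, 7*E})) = Union(ProductSet({-88/7, -9/7, -3/7, 2/9, 55/4, 93/4}, {-3/7, 2/9, 9, 55/4, 93/4, 7*E}), ProductSet(Interval.Lopen(-5/6, 2/9), Interval(-88/7, -3/7)))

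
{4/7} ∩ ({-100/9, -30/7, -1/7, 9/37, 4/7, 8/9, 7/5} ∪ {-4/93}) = {4/7}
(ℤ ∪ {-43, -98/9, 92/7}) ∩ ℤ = ℤ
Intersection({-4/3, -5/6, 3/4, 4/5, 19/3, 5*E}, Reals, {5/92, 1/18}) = EmptySet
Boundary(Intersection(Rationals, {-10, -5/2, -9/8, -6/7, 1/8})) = {-10, -5/2, -9/8, -6/7, 1/8}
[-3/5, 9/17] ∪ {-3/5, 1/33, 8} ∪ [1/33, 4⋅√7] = [-3/5, 4⋅√7]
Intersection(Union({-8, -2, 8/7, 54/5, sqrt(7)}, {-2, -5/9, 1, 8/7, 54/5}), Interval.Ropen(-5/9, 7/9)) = {-5/9}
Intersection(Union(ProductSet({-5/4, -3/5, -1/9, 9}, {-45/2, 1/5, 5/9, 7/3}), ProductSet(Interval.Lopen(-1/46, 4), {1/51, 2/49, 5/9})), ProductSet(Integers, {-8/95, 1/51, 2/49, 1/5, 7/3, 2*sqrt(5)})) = Union(ProductSet({9}, {1/5, 7/3}), ProductSet(Range(0, 5, 1), {1/51, 2/49}))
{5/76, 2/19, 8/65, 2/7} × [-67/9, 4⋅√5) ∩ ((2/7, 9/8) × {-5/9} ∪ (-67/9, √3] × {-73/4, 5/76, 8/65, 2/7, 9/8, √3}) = {5/76, 2/19, 8/65, 2/7} × {5/76, 8/65, 2/7, 9/8, √3}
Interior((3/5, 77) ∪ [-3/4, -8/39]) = (-3/4, -8/39) ∪ (3/5, 77)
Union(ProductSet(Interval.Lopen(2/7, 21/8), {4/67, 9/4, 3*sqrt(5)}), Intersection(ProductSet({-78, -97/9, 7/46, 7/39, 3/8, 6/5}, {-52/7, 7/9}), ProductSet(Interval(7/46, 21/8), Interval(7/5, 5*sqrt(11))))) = ProductSet(Interval.Lopen(2/7, 21/8), {4/67, 9/4, 3*sqrt(5)})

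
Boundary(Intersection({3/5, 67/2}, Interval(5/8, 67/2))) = {67/2}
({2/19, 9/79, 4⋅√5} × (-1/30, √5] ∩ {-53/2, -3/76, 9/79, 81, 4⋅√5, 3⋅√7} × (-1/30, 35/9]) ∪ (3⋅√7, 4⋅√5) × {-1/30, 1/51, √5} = ({9/79, 4⋅√5} × (-1/30, √5]) ∪ ((3⋅√7, 4⋅√5) × {-1/30, 1/51, √5})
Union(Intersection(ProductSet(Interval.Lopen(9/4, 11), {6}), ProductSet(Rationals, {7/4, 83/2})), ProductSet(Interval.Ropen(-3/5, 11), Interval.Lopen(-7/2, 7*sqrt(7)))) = ProductSet(Interval.Ropen(-3/5, 11), Interval.Lopen(-7/2, 7*sqrt(7)))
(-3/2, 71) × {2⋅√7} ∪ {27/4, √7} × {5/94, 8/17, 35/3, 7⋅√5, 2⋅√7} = ((-3/2, 71) × {2⋅√7}) ∪ ({27/4, √7} × {5/94, 8/17, 35/3, 7⋅√5, 2⋅√7})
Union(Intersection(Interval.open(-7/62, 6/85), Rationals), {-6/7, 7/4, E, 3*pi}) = Union({-6/7, 7/4, E, 3*pi}, Intersection(Interval.open(-7/62, 6/85), Rationals))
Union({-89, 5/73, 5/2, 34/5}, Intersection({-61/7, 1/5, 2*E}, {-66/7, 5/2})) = {-89, 5/73, 5/2, 34/5}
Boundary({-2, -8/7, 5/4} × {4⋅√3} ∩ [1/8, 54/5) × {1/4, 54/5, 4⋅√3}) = {5/4} × {4⋅√3}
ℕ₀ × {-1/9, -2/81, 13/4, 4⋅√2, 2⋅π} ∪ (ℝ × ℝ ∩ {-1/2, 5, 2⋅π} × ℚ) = ({-1/2, 5, 2⋅π} × ℚ) ∪ (ℕ₀ × {-1/9, -2/81, 13/4, 4⋅√2, 2⋅π})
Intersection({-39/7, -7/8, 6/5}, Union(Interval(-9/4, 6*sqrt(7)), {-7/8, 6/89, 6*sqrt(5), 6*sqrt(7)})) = {-7/8, 6/5}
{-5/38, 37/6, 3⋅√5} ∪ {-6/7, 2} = {-6/7, -5/38, 2, 37/6, 3⋅√5}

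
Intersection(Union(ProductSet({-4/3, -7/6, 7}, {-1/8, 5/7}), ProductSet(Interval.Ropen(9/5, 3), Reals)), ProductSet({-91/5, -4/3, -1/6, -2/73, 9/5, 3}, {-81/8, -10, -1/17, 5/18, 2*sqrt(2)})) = ProductSet({9/5}, {-81/8, -10, -1/17, 5/18, 2*sqrt(2)})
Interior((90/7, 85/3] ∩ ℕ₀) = ∅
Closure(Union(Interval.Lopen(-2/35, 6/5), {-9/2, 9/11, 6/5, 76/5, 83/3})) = Union({-9/2, 76/5, 83/3}, Interval(-2/35, 6/5))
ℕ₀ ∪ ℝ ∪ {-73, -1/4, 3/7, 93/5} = ℝ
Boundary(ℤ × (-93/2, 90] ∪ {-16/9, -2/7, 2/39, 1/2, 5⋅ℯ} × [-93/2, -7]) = (ℤ × [-93/2, 90]) ∪ ({-16/9, -2/7, 2/39, 1/2, 5⋅ℯ} × [-93/2, -7])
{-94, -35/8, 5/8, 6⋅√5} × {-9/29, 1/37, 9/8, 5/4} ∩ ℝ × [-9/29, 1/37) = {-94, -35/8, 5/8, 6⋅√5} × {-9/29}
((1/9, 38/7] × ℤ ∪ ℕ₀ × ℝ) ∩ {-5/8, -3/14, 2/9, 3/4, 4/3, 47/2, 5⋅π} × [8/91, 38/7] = {2/9, 3/4, 4/3} × {1, 2, …, 5}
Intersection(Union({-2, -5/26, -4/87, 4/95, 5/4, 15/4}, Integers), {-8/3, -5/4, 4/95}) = {4/95}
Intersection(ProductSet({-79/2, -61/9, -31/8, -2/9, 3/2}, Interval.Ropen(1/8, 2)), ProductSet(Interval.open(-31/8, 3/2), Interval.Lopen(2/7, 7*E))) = ProductSet({-2/9}, Interval.open(2/7, 2))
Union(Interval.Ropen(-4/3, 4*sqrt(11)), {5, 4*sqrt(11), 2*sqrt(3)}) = Interval(-4/3, 4*sqrt(11))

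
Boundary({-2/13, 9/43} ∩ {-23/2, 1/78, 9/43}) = {9/43}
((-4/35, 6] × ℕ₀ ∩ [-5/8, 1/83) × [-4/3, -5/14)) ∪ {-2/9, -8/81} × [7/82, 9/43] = {-2/9, -8/81} × [7/82, 9/43]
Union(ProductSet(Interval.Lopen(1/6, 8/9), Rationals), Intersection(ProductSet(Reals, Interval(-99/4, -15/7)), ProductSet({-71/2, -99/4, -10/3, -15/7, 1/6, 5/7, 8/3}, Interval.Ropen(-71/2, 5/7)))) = Union(ProductSet({-71/2, -99/4, -10/3, -15/7, 1/6, 5/7, 8/3}, Interval(-99/4, -15/7)), ProductSet(Interval.Lopen(1/6, 8/9), Rationals))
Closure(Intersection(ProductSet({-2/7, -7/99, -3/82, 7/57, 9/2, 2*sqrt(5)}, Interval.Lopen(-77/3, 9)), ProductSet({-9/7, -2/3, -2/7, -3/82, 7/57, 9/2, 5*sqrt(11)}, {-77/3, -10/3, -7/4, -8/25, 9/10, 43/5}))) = ProductSet({-2/7, -3/82, 7/57, 9/2}, {-10/3, -7/4, -8/25, 9/10, 43/5})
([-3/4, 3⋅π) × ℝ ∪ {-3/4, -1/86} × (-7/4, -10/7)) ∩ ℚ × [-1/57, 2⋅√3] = (ℚ ∩ [-3/4, 3⋅π)) × [-1/57, 2⋅√3]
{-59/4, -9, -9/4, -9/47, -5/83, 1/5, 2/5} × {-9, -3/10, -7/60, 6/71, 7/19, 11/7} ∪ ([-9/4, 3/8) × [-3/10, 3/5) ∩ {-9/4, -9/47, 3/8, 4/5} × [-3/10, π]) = ({-9/4, -9/47} × [-3/10, 3/5)) ∪ ({-59/4, -9, -9/4, -9/47, -5/83, 1/5, 2/5} × {-9, -3/10, -7/60, 6/71, 7/19, 11/7})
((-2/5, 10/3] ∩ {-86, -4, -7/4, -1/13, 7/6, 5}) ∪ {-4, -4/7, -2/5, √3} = {-4, -4/7, -2/5, -1/13, 7/6, √3}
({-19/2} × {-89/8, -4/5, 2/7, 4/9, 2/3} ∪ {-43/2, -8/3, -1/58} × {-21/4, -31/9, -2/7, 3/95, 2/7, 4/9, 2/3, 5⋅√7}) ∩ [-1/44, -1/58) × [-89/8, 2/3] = ∅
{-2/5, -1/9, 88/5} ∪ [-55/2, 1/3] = [-55/2, 1/3] ∪ {88/5}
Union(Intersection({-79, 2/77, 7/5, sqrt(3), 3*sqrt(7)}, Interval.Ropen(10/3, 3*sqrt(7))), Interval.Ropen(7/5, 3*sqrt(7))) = Interval.Ropen(7/5, 3*sqrt(7))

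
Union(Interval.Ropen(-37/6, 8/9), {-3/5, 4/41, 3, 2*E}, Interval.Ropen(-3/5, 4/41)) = Union({3, 2*E}, Interval.Ropen(-37/6, 8/9))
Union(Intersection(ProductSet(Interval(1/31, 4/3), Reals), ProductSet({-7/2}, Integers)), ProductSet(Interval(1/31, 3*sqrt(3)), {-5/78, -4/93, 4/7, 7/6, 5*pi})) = ProductSet(Interval(1/31, 3*sqrt(3)), {-5/78, -4/93, 4/7, 7/6, 5*pi})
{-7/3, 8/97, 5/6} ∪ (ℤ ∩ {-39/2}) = {-7/3, 8/97, 5/6}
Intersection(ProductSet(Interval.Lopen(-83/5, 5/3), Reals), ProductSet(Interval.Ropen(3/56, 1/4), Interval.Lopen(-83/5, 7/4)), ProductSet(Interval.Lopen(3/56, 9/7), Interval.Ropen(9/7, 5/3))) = ProductSet(Interval.open(3/56, 1/4), Interval.Ropen(9/7, 5/3))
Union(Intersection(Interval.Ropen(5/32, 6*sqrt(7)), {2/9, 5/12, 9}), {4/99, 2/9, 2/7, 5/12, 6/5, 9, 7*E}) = {4/99, 2/9, 2/7, 5/12, 6/5, 9, 7*E}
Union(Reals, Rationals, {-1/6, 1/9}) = Reals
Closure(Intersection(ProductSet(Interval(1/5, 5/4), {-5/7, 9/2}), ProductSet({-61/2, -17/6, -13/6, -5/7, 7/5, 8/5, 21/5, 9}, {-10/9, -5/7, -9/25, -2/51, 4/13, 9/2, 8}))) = EmptySet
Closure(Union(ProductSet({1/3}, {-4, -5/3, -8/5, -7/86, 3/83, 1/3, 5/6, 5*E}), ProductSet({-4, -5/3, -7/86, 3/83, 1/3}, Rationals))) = ProductSet({-4, -5/3, -7/86, 3/83, 1/3}, Reals)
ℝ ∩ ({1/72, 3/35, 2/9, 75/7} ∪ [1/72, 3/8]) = [1/72, 3/8] ∪ {75/7}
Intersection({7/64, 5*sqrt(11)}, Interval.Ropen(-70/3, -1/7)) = EmptySet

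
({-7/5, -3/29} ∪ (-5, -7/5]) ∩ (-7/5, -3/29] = {-3/29}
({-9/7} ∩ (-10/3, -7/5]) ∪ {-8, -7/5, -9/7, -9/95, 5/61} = {-8, -7/5, -9/7, -9/95, 5/61}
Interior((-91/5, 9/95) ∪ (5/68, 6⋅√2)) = (-91/5, 6⋅√2)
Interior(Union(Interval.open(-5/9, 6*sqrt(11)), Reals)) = Interval(-oo, oo)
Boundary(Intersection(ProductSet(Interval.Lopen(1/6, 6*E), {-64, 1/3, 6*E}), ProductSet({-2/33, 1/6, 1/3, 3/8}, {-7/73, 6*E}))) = ProductSet({1/3, 3/8}, {6*E})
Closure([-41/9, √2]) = [-41/9, √2]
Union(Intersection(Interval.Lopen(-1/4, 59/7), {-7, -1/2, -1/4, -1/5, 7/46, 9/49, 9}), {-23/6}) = {-23/6, -1/5, 7/46, 9/49}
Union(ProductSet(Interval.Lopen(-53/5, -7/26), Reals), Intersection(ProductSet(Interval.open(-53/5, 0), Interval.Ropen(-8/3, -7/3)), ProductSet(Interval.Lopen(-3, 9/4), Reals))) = Union(ProductSet(Interval.Lopen(-53/5, -7/26), Reals), ProductSet(Interval.open(-3, 0), Interval.Ropen(-8/3, -7/3)))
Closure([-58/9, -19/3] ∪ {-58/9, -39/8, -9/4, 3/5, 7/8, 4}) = [-58/9, -19/3] ∪ {-39/8, -9/4, 3/5, 7/8, 4}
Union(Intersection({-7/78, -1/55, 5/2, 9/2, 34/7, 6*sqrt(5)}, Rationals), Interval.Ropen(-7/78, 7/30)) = Union({5/2, 9/2, 34/7}, Interval.Ropen(-7/78, 7/30))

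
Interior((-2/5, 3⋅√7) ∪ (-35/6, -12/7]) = (-35/6, -12/7) ∪ (-2/5, 3⋅√7)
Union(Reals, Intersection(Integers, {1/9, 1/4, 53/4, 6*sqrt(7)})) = Reals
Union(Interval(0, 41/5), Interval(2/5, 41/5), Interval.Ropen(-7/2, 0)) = Interval(-7/2, 41/5)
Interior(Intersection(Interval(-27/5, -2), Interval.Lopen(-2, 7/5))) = EmptySet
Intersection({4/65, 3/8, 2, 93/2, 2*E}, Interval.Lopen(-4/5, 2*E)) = {4/65, 3/8, 2, 2*E}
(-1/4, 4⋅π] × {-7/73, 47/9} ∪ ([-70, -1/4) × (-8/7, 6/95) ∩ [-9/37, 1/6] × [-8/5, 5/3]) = (-1/4, 4⋅π] × {-7/73, 47/9}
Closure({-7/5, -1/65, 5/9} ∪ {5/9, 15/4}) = {-7/5, -1/65, 5/9, 15/4}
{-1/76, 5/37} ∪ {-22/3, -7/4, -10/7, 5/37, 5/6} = {-22/3, -7/4, -10/7, -1/76, 5/37, 5/6}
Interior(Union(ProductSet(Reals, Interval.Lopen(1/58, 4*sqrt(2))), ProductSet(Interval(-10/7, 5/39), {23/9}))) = ProductSet(Reals, Interval.open(1/58, 4*sqrt(2)))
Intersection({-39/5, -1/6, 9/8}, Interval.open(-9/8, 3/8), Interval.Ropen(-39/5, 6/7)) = {-1/6}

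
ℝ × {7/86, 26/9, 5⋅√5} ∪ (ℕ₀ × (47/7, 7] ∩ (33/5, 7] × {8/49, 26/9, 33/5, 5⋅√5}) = ℝ × {7/86, 26/9, 5⋅√5}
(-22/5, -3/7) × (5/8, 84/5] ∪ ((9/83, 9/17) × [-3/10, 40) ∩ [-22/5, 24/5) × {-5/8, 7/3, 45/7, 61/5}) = ((9/83, 9/17) × {7/3, 45/7, 61/5}) ∪ ((-22/5, -3/7) × (5/8, 84/5])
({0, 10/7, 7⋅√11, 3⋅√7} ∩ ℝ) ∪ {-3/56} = {-3/56, 0, 10/7, 7⋅√11, 3⋅√7}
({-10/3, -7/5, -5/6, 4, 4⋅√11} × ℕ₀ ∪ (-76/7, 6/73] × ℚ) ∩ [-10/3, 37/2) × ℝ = ([-10/3, 6/73] × ℚ) ∪ ({-10/3, -7/5, -5/6, 4, 4⋅√11} × ℕ₀)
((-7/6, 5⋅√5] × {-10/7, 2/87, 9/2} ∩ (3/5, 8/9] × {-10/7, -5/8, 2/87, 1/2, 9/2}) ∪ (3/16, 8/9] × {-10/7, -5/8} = ((3/16, 8/9] × {-10/7, -5/8}) ∪ ((3/5, 8/9] × {-10/7, 2/87, 9/2})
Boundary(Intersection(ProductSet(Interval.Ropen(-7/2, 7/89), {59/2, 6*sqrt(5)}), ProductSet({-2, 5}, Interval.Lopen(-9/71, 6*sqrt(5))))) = ProductSet({-2}, {6*sqrt(5)})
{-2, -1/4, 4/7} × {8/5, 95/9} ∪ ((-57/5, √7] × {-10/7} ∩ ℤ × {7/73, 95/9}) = {-2, -1/4, 4/7} × {8/5, 95/9}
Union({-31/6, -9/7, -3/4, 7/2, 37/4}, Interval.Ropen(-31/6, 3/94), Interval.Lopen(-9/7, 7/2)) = Union({37/4}, Interval(-31/6, 7/2))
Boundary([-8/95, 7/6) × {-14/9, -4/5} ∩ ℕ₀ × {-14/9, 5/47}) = {0, 1} × {-14/9}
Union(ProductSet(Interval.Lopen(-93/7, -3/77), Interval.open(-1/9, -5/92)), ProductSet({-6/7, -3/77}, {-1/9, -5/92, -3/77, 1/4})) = Union(ProductSet({-6/7, -3/77}, {-1/9, -5/92, -3/77, 1/4}), ProductSet(Interval.Lopen(-93/7, -3/77), Interval.open(-1/9, -5/92)))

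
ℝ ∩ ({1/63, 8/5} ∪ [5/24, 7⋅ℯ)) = {1/63} ∪ [5/24, 7⋅ℯ)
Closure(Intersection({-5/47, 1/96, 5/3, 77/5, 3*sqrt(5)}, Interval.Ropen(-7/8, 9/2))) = {-5/47, 1/96, 5/3}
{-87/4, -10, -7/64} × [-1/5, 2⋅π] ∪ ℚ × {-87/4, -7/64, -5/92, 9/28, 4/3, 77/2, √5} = ({-87/4, -10, -7/64} × [-1/5, 2⋅π]) ∪ (ℚ × {-87/4, -7/64, -5/92, 9/28, 4/3, 77/2, √5})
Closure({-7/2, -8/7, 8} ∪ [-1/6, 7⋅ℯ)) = {-7/2, -8/7} ∪ [-1/6, 7⋅ℯ]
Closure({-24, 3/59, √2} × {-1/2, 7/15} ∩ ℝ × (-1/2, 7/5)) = {-24, 3/59, √2} × {7/15}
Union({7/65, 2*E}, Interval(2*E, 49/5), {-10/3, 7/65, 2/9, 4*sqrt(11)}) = Union({-10/3, 7/65, 2/9, 4*sqrt(11)}, Interval(2*E, 49/5))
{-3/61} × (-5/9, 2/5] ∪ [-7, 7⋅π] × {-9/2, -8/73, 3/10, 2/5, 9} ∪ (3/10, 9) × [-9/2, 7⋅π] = ({-3/61} × (-5/9, 2/5]) ∪ ((3/10, 9) × [-9/2, 7⋅π]) ∪ ([-7, 7⋅π] × {-9/2, -8/73, 3/10, 2/5, 9})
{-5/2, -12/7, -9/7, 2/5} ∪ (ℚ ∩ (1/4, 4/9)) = {-5/2, -12/7, -9/7} ∪ (ℚ ∩ (1/4, 4/9))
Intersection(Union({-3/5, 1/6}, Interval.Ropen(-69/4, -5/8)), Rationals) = Union({-3/5, 1/6}, Intersection(Interval.Ropen(-69/4, -5/8), Rationals))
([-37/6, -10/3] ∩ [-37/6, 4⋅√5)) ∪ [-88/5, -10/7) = [-88/5, -10/7)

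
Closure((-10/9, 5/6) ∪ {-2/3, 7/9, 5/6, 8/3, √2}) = [-10/9, 5/6] ∪ {8/3, √2}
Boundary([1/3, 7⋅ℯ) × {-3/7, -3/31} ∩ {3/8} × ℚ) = {3/8} × {-3/7, -3/31}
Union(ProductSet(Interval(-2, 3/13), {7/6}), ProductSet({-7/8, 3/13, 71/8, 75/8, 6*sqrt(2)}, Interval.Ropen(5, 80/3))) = Union(ProductSet({-7/8, 3/13, 71/8, 75/8, 6*sqrt(2)}, Interval.Ropen(5, 80/3)), ProductSet(Interval(-2, 3/13), {7/6}))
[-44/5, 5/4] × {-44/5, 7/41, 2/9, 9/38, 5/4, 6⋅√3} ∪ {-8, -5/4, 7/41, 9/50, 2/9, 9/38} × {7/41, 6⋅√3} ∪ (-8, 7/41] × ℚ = ((-8, 7/41] × ℚ) ∪ ([-44/5, 5/4] × {-44/5, 7/41, 2/9, 9/38, 5/4, 6⋅√3})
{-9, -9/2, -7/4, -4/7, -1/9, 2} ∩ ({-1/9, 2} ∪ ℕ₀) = {-1/9, 2}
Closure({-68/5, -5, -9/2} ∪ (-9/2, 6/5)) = {-68/5, -5} ∪ [-9/2, 6/5]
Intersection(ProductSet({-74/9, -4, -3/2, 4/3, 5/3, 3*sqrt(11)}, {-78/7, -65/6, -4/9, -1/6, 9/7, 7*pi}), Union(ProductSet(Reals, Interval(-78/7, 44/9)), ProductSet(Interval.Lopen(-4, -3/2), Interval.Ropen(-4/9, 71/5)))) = ProductSet({-74/9, -4, -3/2, 4/3, 5/3, 3*sqrt(11)}, {-78/7, -65/6, -4/9, -1/6, 9/7})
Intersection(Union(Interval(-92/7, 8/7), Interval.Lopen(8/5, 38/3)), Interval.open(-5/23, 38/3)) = Union(Interval.Lopen(-5/23, 8/7), Interval.open(8/5, 38/3))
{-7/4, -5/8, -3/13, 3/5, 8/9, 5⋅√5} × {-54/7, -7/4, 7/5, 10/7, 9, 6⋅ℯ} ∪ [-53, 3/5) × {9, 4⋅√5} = ([-53, 3/5) × {9, 4⋅√5}) ∪ ({-7/4, -5/8, -3/13, 3/5, 8/9, 5⋅√5} × {-54/7, -7/4, 7/5, 10/7, 9, 6⋅ℯ})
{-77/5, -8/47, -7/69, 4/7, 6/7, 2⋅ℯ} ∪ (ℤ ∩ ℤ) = ℤ ∪ {-77/5, -8/47, -7/69, 4/7, 6/7, 2⋅ℯ}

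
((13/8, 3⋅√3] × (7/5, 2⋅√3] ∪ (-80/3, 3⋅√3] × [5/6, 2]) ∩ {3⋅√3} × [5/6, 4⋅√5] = {3⋅√3} × [5/6, 2⋅√3]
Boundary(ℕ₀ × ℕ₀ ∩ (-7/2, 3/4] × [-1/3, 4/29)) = {0} × {0}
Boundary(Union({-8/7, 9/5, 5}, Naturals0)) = Union({-8/7, 9/5}, Naturals0)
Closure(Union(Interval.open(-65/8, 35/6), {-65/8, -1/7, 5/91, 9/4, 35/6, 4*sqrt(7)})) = Union({4*sqrt(7)}, Interval(-65/8, 35/6))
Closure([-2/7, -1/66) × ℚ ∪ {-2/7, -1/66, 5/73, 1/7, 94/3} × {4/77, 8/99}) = ([-2/7, -1/66] × ℝ) ∪ ({-2/7, -1/66, 5/73, 1/7, 94/3} × {4/77, 8/99})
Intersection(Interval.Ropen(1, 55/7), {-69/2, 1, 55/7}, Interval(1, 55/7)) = {1}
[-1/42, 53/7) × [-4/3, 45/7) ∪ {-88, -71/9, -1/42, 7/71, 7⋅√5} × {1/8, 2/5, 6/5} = ([-1/42, 53/7) × [-4/3, 45/7)) ∪ ({-88, -71/9, -1/42, 7/71, 7⋅√5} × {1/8, 2/5, 6/5})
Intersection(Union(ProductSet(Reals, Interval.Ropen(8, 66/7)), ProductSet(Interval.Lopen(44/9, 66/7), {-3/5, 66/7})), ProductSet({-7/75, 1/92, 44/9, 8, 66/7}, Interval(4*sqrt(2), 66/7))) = Union(ProductSet({8, 66/7}, {66/7}), ProductSet({-7/75, 1/92, 44/9, 8, 66/7}, Interval.Ropen(8, 66/7)))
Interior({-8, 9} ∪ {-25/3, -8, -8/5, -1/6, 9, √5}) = ∅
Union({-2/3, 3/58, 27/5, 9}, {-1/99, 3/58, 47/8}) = {-2/3, -1/99, 3/58, 27/5, 47/8, 9}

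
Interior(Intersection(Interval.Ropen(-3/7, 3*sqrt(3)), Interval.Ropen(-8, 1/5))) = Interval.open(-3/7, 1/5)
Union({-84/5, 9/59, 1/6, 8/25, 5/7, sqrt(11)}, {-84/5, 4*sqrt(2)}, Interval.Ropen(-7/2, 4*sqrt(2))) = Union({-84/5}, Interval(-7/2, 4*sqrt(2)))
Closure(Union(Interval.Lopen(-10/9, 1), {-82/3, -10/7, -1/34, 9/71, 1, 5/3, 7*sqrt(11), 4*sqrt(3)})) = Union({-82/3, -10/7, 5/3, 7*sqrt(11), 4*sqrt(3)}, Interval(-10/9, 1))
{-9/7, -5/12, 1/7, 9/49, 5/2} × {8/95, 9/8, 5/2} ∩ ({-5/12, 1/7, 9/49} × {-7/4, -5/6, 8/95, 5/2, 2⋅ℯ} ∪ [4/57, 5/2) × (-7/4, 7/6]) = ({1/7, 9/49} × {8/95, 9/8}) ∪ ({-5/12, 1/7, 9/49} × {8/95, 5/2})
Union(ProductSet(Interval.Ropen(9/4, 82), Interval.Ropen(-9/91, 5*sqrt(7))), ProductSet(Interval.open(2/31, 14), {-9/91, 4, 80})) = Union(ProductSet(Interval.open(2/31, 14), {-9/91, 4, 80}), ProductSet(Interval.Ropen(9/4, 82), Interval.Ropen(-9/91, 5*sqrt(7))))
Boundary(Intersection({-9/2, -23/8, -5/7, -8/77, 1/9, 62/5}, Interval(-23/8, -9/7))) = {-23/8}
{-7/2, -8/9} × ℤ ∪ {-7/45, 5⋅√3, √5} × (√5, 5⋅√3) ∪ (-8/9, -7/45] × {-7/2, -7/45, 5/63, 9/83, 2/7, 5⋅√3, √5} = ({-7/2, -8/9} × ℤ) ∪ ((-8/9, -7/45] × {-7/2, -7/45, 5/63, 9/83, 2/7, 5⋅√3, √5}) ∪ ({-7/45, 5⋅√3, √5} × (√5, 5⋅√3))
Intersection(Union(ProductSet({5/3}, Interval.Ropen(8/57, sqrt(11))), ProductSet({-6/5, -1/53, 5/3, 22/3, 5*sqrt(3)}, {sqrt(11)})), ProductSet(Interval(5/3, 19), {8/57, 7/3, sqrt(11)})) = Union(ProductSet({5/3}, {8/57, 7/3}), ProductSet({5/3, 22/3, 5*sqrt(3)}, {sqrt(11)}))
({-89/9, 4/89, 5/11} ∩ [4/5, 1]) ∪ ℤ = ℤ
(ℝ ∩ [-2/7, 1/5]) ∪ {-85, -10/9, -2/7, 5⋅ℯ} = {-85, -10/9, 5⋅ℯ} ∪ [-2/7, 1/5]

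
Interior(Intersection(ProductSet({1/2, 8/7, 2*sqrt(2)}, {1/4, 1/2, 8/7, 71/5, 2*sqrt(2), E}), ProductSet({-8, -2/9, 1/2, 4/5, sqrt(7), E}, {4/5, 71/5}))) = EmptySet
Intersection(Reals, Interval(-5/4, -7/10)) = Interval(-5/4, -7/10)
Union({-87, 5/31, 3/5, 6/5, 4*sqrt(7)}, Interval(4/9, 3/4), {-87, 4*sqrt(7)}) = Union({-87, 5/31, 6/5, 4*sqrt(7)}, Interval(4/9, 3/4))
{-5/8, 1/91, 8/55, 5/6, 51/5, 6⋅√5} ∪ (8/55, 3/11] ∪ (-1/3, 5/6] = {-5/8, 51/5, 6⋅√5} ∪ (-1/3, 5/6]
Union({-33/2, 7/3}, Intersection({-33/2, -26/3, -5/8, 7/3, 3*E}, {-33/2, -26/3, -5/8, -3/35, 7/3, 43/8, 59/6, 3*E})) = {-33/2, -26/3, -5/8, 7/3, 3*E}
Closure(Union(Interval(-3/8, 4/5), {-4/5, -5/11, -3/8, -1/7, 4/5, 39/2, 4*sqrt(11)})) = Union({-4/5, -5/11, 39/2, 4*sqrt(11)}, Interval(-3/8, 4/5))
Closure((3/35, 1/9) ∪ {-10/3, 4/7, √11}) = {-10/3, 4/7, √11} ∪ [3/35, 1/9]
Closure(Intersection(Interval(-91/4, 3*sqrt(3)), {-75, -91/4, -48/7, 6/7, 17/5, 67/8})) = {-91/4, -48/7, 6/7, 17/5}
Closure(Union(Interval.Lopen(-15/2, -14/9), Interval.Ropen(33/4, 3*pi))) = Union(Interval(-15/2, -14/9), Interval(33/4, 3*pi))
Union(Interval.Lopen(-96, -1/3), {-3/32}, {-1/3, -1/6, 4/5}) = Union({-1/6, -3/32, 4/5}, Interval.Lopen(-96, -1/3))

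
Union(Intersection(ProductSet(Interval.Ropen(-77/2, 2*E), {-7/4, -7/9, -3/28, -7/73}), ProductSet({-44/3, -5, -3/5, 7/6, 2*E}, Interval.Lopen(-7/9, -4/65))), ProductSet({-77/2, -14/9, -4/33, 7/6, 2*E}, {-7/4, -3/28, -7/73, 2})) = Union(ProductSet({-44/3, -5, -3/5, 7/6}, {-3/28, -7/73}), ProductSet({-77/2, -14/9, -4/33, 7/6, 2*E}, {-7/4, -3/28, -7/73, 2}))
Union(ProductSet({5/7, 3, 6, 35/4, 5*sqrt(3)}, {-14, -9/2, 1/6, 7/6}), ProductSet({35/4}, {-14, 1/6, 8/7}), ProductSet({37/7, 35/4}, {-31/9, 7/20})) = Union(ProductSet({35/4}, {-14, 1/6, 8/7}), ProductSet({37/7, 35/4}, {-31/9, 7/20}), ProductSet({5/7, 3, 6, 35/4, 5*sqrt(3)}, {-14, -9/2, 1/6, 7/6}))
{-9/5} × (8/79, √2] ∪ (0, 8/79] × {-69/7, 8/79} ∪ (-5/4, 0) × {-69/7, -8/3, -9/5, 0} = ((0, 8/79] × {-69/7, 8/79}) ∪ ({-9/5} × (8/79, √2]) ∪ ((-5/4, 0) × {-69/7, -8/3, -9/5, 0})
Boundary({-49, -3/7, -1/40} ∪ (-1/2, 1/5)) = {-49, -1/2, 1/5}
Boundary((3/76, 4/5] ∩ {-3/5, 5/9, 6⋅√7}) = {5/9}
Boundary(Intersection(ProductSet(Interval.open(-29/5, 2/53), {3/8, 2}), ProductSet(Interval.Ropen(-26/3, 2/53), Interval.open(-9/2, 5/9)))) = ProductSet(Interval(-29/5, 2/53), {3/8})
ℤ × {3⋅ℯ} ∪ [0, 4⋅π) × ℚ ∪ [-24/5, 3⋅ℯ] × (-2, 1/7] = (ℤ × {3⋅ℯ}) ∪ ([0, 4⋅π) × ℚ) ∪ ([-24/5, 3⋅ℯ] × (-2, 1/7])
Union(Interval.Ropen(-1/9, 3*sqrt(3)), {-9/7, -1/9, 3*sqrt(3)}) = Union({-9/7}, Interval(-1/9, 3*sqrt(3)))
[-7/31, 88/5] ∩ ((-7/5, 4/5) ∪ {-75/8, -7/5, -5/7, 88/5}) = [-7/31, 4/5) ∪ {88/5}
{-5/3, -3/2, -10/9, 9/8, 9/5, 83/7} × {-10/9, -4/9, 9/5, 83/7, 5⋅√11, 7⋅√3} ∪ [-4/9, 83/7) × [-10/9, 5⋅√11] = ([-4/9, 83/7) × [-10/9, 5⋅√11]) ∪ ({-5/3, -3/2, -10/9, 9/8, 9/5, 83/7} × {-10/9, -4/9, 9/5, 83/7, 5⋅√11, 7⋅√3})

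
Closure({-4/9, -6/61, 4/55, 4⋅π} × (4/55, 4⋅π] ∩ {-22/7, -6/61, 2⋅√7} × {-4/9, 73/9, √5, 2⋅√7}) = {-6/61} × {73/9, √5, 2⋅√7}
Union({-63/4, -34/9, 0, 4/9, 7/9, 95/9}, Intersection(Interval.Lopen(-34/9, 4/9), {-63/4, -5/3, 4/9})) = {-63/4, -34/9, -5/3, 0, 4/9, 7/9, 95/9}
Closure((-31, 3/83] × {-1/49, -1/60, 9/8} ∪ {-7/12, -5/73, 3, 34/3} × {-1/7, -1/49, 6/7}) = ({-7/12, -5/73, 3, 34/3} × {-1/7, -1/49, 6/7}) ∪ ([-31, 3/83] × {-1/49, -1/60, 9/8})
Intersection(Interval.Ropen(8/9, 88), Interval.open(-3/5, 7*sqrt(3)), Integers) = Range(1, 13, 1)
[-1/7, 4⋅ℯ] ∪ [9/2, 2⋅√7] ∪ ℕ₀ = [-1/7, 4⋅ℯ] ∪ ℕ₀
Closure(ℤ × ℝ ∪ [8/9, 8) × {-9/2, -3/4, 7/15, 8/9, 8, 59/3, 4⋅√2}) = (ℤ × ℝ) ∪ ([8/9, 8] × {-9/2, -3/4, 7/15, 8/9, 8, 59/3, 4⋅√2})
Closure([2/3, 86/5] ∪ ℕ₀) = ℕ₀ ∪ [2/3, 86/5] ∪ (ℕ₀ \ (2/3, 86/5))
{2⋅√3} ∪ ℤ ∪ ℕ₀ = ℤ ∪ {2⋅√3}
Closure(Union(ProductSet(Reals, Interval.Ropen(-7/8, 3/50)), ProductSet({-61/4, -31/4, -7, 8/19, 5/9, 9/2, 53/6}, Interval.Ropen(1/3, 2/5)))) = Union(ProductSet({-61/4, -31/4, -7, 8/19, 5/9, 9/2, 53/6}, Interval(1/3, 2/5)), ProductSet(Reals, Interval(-7/8, 3/50)))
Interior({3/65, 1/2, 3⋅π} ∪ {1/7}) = ∅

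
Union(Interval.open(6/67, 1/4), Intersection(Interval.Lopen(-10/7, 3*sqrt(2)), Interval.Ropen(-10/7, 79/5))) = Interval.Lopen(-10/7, 3*sqrt(2))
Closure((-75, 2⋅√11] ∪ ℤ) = ℤ ∪ [-75, 2⋅√11]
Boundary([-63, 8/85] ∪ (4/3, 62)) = {-63, 8/85, 4/3, 62}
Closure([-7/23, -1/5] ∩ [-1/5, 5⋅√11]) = {-1/5}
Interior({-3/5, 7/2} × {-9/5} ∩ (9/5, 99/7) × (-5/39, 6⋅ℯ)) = ∅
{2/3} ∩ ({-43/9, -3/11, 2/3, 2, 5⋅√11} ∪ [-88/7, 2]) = {2/3}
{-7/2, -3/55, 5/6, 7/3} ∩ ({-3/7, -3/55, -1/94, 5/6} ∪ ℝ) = {-7/2, -3/55, 5/6, 7/3}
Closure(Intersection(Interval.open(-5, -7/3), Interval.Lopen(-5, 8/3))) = Interval(-5, -7/3)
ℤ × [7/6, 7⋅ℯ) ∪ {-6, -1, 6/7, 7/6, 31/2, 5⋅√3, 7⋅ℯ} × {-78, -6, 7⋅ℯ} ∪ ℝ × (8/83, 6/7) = (ℝ × (8/83, 6/7)) ∪ (ℤ × [7/6, 7⋅ℯ)) ∪ ({-6, -1, 6/7, 7/6, 31/2, 5⋅√3, 7⋅ℯ} × {-78, -6, 7⋅ℯ})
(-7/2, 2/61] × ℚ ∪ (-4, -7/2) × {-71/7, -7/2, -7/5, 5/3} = ((-7/2, 2/61] × ℚ) ∪ ((-4, -7/2) × {-71/7, -7/2, -7/5, 5/3})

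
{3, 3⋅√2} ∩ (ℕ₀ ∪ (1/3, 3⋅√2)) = {3}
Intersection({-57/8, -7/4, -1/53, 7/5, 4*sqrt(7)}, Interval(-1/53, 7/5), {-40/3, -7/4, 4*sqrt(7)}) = EmptySet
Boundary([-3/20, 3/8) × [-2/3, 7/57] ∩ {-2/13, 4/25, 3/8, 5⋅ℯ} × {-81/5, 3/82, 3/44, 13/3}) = {4/25} × {3/82, 3/44}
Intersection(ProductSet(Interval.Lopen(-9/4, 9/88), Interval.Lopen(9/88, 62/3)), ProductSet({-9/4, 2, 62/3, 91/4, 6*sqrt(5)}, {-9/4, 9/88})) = EmptySet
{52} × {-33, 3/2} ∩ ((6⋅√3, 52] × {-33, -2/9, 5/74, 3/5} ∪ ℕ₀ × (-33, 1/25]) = {52} × {-33}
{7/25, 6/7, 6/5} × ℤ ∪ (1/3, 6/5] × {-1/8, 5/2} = ({7/25, 6/7, 6/5} × ℤ) ∪ ((1/3, 6/5] × {-1/8, 5/2})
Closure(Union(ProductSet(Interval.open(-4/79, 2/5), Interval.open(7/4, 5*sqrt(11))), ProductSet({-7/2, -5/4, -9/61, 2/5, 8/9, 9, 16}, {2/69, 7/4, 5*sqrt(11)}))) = Union(ProductSet({-4/79, 2/5}, Interval(7/4, 5*sqrt(11))), ProductSet({-7/2, -5/4, -9/61, 2/5, 8/9, 9, 16}, {2/69, 7/4, 5*sqrt(11)}), ProductSet(Interval(-4/79, 2/5), {7/4, 5*sqrt(11)}), ProductSet(Interval.open(-4/79, 2/5), Interval.open(7/4, 5*sqrt(11))))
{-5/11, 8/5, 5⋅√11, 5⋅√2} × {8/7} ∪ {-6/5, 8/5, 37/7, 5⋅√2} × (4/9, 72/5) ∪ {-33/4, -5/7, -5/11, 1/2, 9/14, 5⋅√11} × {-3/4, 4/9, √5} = ({-6/5, 8/5, 37/7, 5⋅√2} × (4/9, 72/5)) ∪ ({-5/11, 8/5, 5⋅√11, 5⋅√2} × {8/7}) ∪ ({-33/4, -5/7, -5/11, 1/2, 9/14, 5⋅√11} × {-3/4, 4/9, √5})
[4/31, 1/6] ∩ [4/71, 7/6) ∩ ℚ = ℚ ∩ [4/31, 1/6]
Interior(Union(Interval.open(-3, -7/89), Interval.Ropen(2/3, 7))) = Union(Interval.open(-3, -7/89), Interval.open(2/3, 7))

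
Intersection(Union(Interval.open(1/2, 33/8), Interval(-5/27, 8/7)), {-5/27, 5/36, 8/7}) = {-5/27, 5/36, 8/7}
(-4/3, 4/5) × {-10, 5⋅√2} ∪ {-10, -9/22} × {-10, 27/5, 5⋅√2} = ({-10, -9/22} × {-10, 27/5, 5⋅√2}) ∪ ((-4/3, 4/5) × {-10, 5⋅√2})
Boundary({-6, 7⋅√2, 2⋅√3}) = {-6, 7⋅√2, 2⋅√3}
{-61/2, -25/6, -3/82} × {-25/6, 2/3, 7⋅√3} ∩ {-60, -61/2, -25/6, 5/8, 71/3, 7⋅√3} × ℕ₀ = ∅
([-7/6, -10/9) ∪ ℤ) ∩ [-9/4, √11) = {-2, -1, …, 3} ∪ [-7/6, -10/9)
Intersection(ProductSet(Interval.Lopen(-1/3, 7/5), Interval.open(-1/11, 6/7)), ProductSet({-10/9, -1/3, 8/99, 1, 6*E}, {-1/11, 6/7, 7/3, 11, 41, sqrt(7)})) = EmptySet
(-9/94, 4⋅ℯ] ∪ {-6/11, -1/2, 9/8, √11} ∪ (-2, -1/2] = (-2, -1/2] ∪ (-9/94, 4⋅ℯ]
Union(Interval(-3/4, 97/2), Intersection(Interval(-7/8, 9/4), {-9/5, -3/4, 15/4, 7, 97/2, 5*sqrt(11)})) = Interval(-3/4, 97/2)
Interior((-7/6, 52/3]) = (-7/6, 52/3)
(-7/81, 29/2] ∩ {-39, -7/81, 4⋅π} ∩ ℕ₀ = ∅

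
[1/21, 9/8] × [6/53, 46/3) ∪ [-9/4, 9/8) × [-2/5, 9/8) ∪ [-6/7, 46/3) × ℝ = ([-6/7, 46/3) × ℝ) ∪ ([-9/4, 9/8) × [-2/5, 9/8))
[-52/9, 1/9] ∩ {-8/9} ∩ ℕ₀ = ∅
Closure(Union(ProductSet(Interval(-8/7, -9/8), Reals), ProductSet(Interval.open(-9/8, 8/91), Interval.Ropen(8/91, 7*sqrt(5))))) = Union(ProductSet({-9/8, 8/91}, Interval(8/91, 7*sqrt(5))), ProductSet(Interval(-8/7, -9/8), Reals), ProductSet(Interval(-9/8, 8/91), {8/91, 7*sqrt(5)}), ProductSet(Interval.open(-9/8, 8/91), Interval.Ropen(8/91, 7*sqrt(5))))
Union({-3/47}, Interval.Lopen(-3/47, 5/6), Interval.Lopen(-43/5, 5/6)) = Interval.Lopen(-43/5, 5/6)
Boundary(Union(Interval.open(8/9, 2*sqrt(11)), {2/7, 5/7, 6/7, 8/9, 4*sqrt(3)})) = {2/7, 5/7, 6/7, 8/9, 2*sqrt(11), 4*sqrt(3)}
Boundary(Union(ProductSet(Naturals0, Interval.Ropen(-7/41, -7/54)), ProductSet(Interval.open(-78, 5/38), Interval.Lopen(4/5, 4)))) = Union(ProductSet({-78, 5/38}, Interval(4/5, 4)), ProductSet(Interval(-78, 5/38), {4/5, 4}), ProductSet(Naturals0, Interval(-7/41, -7/54)))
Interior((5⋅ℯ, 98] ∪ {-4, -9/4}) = (5⋅ℯ, 98)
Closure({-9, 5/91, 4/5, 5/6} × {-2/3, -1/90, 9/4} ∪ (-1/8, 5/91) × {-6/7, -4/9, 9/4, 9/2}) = ({-9, 5/91, 4/5, 5/6} × {-2/3, -1/90, 9/4}) ∪ ([-1/8, 5/91] × {-6/7, -4/9, 9/4, 9/2})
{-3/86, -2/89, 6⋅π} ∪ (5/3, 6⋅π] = {-3/86, -2/89} ∪ (5/3, 6⋅π]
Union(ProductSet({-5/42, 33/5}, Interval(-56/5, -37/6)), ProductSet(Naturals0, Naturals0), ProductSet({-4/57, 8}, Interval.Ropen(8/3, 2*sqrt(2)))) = Union(ProductSet({-5/42, 33/5}, Interval(-56/5, -37/6)), ProductSet({-4/57, 8}, Interval.Ropen(8/3, 2*sqrt(2))), ProductSet(Naturals0, Naturals0))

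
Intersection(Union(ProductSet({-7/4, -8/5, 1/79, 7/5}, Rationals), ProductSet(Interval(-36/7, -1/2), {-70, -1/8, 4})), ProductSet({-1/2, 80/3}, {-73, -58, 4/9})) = EmptySet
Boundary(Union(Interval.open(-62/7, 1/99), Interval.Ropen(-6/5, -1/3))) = {-62/7, 1/99}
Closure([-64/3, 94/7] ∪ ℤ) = ℤ ∪ [-64/3, 94/7]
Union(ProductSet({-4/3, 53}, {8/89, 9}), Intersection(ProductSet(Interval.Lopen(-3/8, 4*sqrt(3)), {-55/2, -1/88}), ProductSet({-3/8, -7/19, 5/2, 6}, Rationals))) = Union(ProductSet({-4/3, 53}, {8/89, 9}), ProductSet({-7/19, 5/2, 6}, {-55/2, -1/88}))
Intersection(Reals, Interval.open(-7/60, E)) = Interval.open(-7/60, E)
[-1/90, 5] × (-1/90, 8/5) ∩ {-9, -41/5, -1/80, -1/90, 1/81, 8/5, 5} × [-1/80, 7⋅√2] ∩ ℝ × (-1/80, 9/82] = {-1/90, 1/81, 8/5, 5} × (-1/90, 9/82]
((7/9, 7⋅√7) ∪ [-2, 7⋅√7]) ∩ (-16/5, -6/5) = [-2, -6/5)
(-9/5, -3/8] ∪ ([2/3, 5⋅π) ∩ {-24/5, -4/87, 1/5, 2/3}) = (-9/5, -3/8] ∪ {2/3}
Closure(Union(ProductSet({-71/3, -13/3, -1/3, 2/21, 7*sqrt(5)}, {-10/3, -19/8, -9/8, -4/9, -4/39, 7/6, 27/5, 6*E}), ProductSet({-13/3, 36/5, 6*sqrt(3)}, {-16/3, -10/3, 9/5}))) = Union(ProductSet({-13/3, 36/5, 6*sqrt(3)}, {-16/3, -10/3, 9/5}), ProductSet({-71/3, -13/3, -1/3, 2/21, 7*sqrt(5)}, {-10/3, -19/8, -9/8, -4/9, -4/39, 7/6, 27/5, 6*E}))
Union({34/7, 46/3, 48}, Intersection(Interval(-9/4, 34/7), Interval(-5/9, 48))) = Union({46/3, 48}, Interval(-5/9, 34/7))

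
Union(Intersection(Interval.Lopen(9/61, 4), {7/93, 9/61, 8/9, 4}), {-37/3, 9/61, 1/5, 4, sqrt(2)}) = {-37/3, 9/61, 1/5, 8/9, 4, sqrt(2)}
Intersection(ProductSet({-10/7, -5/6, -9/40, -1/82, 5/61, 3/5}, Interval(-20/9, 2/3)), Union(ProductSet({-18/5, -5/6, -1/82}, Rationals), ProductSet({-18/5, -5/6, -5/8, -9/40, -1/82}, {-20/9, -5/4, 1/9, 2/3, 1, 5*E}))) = Union(ProductSet({-5/6, -1/82}, Intersection(Interval(-20/9, 2/3), Rationals)), ProductSet({-5/6, -9/40, -1/82}, {-20/9, -5/4, 1/9, 2/3}))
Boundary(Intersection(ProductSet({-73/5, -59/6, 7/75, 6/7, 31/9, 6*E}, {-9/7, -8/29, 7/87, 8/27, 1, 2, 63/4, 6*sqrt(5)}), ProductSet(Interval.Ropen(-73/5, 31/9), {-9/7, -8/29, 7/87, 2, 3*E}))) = ProductSet({-73/5, -59/6, 7/75, 6/7}, {-9/7, -8/29, 7/87, 2})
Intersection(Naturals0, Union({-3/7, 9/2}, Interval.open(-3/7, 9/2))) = Range(0, 5, 1)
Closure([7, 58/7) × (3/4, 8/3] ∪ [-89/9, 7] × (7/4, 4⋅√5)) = ({7, 58/7} × [3/4, 8/3]) ∪ ([7, 58/7] × {3/4, 8/3}) ∪ ([7, 58/7) × (3/4, 8/3]) ∪ ([-89/9, 7] × [7/4, 4⋅√5])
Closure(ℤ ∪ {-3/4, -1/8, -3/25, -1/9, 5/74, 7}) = ℤ ∪ {-3/4, -1/8, -3/25, -1/9, 5/74}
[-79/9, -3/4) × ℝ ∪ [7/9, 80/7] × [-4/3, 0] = ([-79/9, -3/4) × ℝ) ∪ ([7/9, 80/7] × [-4/3, 0])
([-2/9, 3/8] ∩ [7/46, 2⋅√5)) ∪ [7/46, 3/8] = [7/46, 3/8]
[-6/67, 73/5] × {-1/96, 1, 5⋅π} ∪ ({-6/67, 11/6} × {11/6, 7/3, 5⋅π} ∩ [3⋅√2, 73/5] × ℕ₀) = [-6/67, 73/5] × {-1/96, 1, 5⋅π}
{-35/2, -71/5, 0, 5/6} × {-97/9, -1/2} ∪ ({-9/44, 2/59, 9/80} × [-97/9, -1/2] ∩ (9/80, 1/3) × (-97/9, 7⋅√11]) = {-35/2, -71/5, 0, 5/6} × {-97/9, -1/2}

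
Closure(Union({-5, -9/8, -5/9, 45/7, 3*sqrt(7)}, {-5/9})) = {-5, -9/8, -5/9, 45/7, 3*sqrt(7)}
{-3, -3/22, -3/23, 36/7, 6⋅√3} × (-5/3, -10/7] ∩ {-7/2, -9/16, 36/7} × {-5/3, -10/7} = {36/7} × {-10/7}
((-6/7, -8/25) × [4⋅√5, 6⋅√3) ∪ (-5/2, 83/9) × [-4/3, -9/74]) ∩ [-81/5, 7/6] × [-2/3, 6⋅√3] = ((-5/2, 7/6] × [-2/3, -9/74]) ∪ ((-6/7, -8/25) × [4⋅√5, 6⋅√3))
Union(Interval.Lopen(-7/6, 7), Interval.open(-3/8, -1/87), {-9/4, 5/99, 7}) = Union({-9/4}, Interval.Lopen(-7/6, 7))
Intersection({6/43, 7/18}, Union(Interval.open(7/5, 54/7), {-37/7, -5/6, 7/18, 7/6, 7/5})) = {7/18}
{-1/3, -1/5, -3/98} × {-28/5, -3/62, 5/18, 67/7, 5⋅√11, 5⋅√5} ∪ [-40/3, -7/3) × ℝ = ([-40/3, -7/3) × ℝ) ∪ ({-1/3, -1/5, -3/98} × {-28/5, -3/62, 5/18, 67/7, 5⋅√11, 5⋅√5})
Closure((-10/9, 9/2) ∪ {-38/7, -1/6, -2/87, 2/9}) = {-38/7} ∪ [-10/9, 9/2]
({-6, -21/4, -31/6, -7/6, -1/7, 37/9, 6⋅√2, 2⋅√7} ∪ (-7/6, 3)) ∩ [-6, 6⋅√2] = {-6, -21/4, -31/6, 37/9, 6⋅√2, 2⋅√7} ∪ [-7/6, 3)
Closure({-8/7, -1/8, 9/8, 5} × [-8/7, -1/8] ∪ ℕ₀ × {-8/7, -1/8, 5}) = (ℕ₀ × {-8/7, -1/8, 5}) ∪ ({-8/7, -1/8, 9/8, 5} × [-8/7, -1/8])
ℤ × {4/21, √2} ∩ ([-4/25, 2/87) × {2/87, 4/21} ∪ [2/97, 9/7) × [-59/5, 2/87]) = {0} × {4/21}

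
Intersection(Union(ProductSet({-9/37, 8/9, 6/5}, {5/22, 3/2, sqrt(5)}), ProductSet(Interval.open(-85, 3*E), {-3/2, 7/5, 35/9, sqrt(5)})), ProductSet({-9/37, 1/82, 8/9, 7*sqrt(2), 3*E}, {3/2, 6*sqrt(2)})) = ProductSet({-9/37, 8/9}, {3/2})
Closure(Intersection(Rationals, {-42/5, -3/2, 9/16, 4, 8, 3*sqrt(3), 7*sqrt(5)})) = {-42/5, -3/2, 9/16, 4, 8}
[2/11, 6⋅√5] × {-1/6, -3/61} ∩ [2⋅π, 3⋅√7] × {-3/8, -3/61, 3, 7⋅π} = [2⋅π, 3⋅√7] × {-3/61}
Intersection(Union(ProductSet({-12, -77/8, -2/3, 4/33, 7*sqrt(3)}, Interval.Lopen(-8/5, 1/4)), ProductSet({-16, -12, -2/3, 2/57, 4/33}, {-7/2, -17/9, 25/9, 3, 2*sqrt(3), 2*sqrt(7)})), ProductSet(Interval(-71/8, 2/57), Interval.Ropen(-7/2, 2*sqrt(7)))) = Union(ProductSet({-2/3}, Interval.Lopen(-8/5, 1/4)), ProductSet({-2/3, 2/57}, {-7/2, -17/9, 25/9, 3, 2*sqrt(3)}))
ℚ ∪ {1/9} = ℚ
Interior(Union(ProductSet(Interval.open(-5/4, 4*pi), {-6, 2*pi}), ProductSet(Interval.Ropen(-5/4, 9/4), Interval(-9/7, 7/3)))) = ProductSet(Interval.open(-5/4, 9/4), Interval.open(-9/7, 7/3))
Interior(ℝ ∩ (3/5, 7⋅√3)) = (3/5, 7⋅√3)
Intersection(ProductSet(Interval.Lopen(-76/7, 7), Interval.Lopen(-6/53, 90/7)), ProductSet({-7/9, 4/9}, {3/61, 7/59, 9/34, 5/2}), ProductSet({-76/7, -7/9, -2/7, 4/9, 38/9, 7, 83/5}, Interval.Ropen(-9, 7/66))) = ProductSet({-7/9, 4/9}, {3/61})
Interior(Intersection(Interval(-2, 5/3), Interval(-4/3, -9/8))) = Interval.open(-4/3, -9/8)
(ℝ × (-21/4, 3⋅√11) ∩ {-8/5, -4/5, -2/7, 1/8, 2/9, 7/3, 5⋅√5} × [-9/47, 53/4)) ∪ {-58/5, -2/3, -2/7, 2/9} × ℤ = ({-58/5, -2/3, -2/7, 2/9} × ℤ) ∪ ({-8/5, -4/5, -2/7, 1/8, 2/9, 7/3, 5⋅√5} × [-9/47, 3⋅√11))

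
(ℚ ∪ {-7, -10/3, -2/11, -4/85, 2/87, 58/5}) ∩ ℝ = ℚ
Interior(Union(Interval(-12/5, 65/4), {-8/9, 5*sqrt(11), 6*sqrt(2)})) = Interval.open(-12/5, 65/4)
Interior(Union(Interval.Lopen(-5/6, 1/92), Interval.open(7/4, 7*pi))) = Union(Interval.open(-5/6, 1/92), Interval.open(7/4, 7*pi))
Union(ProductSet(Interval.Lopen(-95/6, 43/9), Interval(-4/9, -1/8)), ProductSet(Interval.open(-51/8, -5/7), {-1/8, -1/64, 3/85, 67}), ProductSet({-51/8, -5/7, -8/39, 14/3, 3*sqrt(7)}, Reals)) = Union(ProductSet({-51/8, -5/7, -8/39, 14/3, 3*sqrt(7)}, Reals), ProductSet(Interval.Lopen(-95/6, 43/9), Interval(-4/9, -1/8)), ProductSet(Interval.open(-51/8, -5/7), {-1/8, -1/64, 3/85, 67}))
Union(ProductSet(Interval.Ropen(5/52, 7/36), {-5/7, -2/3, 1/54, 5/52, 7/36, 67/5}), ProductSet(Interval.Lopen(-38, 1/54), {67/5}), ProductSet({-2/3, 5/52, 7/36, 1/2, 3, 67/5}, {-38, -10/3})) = Union(ProductSet({-2/3, 5/52, 7/36, 1/2, 3, 67/5}, {-38, -10/3}), ProductSet(Interval.Lopen(-38, 1/54), {67/5}), ProductSet(Interval.Ropen(5/52, 7/36), {-5/7, -2/3, 1/54, 5/52, 7/36, 67/5}))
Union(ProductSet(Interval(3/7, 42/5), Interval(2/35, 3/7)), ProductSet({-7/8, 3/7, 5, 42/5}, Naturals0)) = Union(ProductSet({-7/8, 3/7, 5, 42/5}, Naturals0), ProductSet(Interval(3/7, 42/5), Interval(2/35, 3/7)))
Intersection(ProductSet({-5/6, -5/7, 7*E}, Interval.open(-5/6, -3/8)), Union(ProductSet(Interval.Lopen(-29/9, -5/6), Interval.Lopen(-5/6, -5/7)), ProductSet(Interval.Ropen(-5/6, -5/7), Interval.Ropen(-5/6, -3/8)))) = ProductSet({-5/6}, Interval.open(-5/6, -3/8))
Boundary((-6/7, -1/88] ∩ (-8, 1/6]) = {-6/7, -1/88}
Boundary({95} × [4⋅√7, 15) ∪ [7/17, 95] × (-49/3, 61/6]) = ({7/17, 95} × [-49/3, 61/6]) ∪ ([7/17, 95] × {-49/3, 61/6}) ∪ ({95} × [4⋅√7, 15])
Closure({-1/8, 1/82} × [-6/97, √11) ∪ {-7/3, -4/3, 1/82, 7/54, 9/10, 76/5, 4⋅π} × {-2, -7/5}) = ({-1/8, 1/82} × [-6/97, √11]) ∪ ({-7/3, -4/3, 1/82, 7/54, 9/10, 76/5, 4⋅π} × {-2, -7/5})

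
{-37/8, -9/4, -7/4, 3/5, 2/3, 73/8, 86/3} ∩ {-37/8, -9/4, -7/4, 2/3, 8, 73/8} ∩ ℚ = {-37/8, -9/4, -7/4, 2/3, 73/8}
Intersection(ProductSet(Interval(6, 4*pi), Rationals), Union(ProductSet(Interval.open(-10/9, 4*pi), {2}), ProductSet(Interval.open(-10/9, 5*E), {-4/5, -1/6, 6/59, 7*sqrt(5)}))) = Union(ProductSet(Interval(6, 4*pi), {-4/5, -1/6, 6/59}), ProductSet(Interval.Ropen(6, 4*pi), {2}))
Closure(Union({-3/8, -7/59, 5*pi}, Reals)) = Reals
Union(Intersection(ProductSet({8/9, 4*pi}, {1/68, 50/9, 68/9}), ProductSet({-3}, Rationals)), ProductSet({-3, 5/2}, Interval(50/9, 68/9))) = ProductSet({-3, 5/2}, Interval(50/9, 68/9))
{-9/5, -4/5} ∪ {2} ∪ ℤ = ℤ ∪ {-9/5, -4/5}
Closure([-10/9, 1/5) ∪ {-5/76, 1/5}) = [-10/9, 1/5]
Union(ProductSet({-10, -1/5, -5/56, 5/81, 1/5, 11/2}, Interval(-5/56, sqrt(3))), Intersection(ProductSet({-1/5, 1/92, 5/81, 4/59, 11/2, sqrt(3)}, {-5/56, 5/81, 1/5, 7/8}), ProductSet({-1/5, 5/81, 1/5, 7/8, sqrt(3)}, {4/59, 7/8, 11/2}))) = Union(ProductSet({-1/5, 5/81, sqrt(3)}, {7/8}), ProductSet({-10, -1/5, -5/56, 5/81, 1/5, 11/2}, Interval(-5/56, sqrt(3))))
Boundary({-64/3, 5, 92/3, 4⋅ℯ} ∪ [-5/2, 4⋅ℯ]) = {-64/3, -5/2, 92/3, 4⋅ℯ}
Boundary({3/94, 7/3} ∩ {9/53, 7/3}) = {7/3}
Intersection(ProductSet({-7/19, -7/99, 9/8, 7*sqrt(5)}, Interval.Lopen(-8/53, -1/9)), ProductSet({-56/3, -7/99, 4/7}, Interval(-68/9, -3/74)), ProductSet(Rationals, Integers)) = EmptySet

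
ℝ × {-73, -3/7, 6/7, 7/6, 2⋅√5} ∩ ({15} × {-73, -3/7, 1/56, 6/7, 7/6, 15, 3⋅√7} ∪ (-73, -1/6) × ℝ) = ({15} × {-73, -3/7, 6/7, 7/6}) ∪ ((-73, -1/6) × {-73, -3/7, 6/7, 7/6, 2⋅√5})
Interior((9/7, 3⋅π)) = (9/7, 3⋅π)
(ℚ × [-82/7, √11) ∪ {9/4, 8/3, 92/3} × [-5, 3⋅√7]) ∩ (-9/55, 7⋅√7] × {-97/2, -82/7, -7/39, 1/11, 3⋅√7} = ({9/4, 8/3} × {-7/39, 1/11, 3⋅√7}) ∪ ((ℚ ∩ (-9/55, 7⋅√7]) × {-82/7, -7/39, 1/11})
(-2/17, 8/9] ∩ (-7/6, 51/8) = (-2/17, 8/9]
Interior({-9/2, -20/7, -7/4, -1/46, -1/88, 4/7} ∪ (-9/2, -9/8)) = (-9/2, -9/8)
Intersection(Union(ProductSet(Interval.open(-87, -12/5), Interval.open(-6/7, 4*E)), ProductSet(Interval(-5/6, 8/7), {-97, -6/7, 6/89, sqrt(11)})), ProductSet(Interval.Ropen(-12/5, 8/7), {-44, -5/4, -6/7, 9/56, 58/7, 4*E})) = ProductSet(Interval.Ropen(-5/6, 8/7), {-6/7})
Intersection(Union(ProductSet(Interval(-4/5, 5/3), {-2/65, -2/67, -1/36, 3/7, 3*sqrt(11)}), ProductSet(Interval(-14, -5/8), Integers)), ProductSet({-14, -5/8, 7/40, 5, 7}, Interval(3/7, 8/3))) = Union(ProductSet({-14, -5/8}, Range(1, 3, 1)), ProductSet({-5/8, 7/40}, {3/7}))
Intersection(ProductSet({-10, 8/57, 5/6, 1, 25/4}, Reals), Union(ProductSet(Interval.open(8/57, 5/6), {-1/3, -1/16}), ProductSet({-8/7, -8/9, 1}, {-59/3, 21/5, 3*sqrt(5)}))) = ProductSet({1}, {-59/3, 21/5, 3*sqrt(5)})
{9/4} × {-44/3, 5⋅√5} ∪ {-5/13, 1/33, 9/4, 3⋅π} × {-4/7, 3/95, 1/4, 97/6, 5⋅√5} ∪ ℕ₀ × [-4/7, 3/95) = (ℕ₀ × [-4/7, 3/95)) ∪ ({9/4} × {-44/3, 5⋅√5}) ∪ ({-5/13, 1/33, 9/4, 3⋅π} × {-4/7, 3/95, 1/4, 97/6, 5⋅√5})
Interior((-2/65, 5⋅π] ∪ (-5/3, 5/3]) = (-5/3, 5⋅π)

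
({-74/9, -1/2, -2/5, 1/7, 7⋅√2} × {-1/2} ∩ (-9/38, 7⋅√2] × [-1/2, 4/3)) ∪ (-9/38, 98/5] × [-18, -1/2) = ({1/7, 7⋅√2} × {-1/2}) ∪ ((-9/38, 98/5] × [-18, -1/2))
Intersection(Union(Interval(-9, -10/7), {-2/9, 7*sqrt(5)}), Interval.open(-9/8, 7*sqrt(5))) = {-2/9}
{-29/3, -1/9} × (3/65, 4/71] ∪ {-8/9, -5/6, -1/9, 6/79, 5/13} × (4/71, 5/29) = ({-29/3, -1/9} × (3/65, 4/71]) ∪ ({-8/9, -5/6, -1/9, 6/79, 5/13} × (4/71, 5/29))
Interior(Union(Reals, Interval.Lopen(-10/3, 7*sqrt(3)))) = Interval(-oo, oo)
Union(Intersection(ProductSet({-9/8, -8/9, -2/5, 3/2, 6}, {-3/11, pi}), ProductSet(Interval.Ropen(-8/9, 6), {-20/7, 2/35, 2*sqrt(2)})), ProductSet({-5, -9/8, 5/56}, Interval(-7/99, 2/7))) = ProductSet({-5, -9/8, 5/56}, Interval(-7/99, 2/7))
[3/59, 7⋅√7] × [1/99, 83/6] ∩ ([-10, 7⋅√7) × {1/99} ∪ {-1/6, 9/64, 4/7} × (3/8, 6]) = ({9/64, 4/7} × (3/8, 6]) ∪ ([3/59, 7⋅√7) × {1/99})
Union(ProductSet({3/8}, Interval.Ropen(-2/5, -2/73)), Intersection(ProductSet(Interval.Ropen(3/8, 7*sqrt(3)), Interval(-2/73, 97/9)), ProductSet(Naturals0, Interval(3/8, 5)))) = Union(ProductSet({3/8}, Interval.Ropen(-2/5, -2/73)), ProductSet(Range(1, 13, 1), Interval(3/8, 5)))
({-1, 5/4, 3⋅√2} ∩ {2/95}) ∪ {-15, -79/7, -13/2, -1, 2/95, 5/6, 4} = {-15, -79/7, -13/2, -1, 2/95, 5/6, 4}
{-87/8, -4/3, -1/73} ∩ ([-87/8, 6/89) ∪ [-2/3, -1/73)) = {-87/8, -4/3, -1/73}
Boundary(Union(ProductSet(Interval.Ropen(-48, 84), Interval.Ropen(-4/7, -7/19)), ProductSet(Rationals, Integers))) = Union(ProductSet({-48, 84}, Interval(-4/7, -7/19)), ProductSet(Interval(-48, 84), {-4/7, -7/19}), ProductSet(Reals, Complement(Integers, Interval.open(-4/7, -7/19))), ProductSet(Union(Interval(-oo, -48), Interval(84, oo)), Integers))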